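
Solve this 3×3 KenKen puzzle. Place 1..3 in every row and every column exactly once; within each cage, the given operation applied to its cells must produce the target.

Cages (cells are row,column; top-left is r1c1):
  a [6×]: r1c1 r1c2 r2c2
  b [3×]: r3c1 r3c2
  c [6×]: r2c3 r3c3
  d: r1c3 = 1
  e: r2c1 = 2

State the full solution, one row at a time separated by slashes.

D is a freebie; hence r1c3 = 1.
Cage e is given, which forces r2c1 = 2.
Row 2 already has 2, leaving r2c3 = 3.
Column 3 now contains 3, leaving r3c3 = 2.
Column 1 already has 2; hence r1c1 = 3.
Cage a has product 6, so r1c2 = 2.
Row 2 already has 3, leaving r2c2 = 1.
Column 1 now contains 3, which forces r3c1 = 1.
Column 2 already has 1; hence r3c2 = 3.

3 2 1 / 2 1 3 / 1 3 2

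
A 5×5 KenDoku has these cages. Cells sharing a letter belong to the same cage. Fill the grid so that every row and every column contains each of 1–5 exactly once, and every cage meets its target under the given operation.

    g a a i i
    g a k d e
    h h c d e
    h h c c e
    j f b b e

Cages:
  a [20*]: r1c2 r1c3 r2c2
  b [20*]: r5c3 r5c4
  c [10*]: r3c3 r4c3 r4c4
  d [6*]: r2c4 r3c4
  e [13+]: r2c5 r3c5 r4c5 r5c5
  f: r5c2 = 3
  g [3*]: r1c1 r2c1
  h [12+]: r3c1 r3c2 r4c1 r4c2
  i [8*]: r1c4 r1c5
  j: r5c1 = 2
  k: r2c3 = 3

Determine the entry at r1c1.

3

Cage k is a single given cell; hence r2c3 = 3.
Row 2 already has 3, which forces r2c4 = 2.
2 is placed in column 4, which forces r3c4 = 3.
Cage j is a single given cell, which forces r5c1 = 2.
Cage f is given, which forces r5c2 = 3.
Cage g's pair has product 3, which forces r1c1 = 3.
2 is placed in column 4, so r1c4 = 4.
Cage i needs two cells with product 8, leaving r1c5 = 2.
Row 2 already has 3, leaving r2c1 = 1.
Cage e has sum 13, which forces r4c5 = 3.
Column 4 already has 4, leaving r5c4 = 5.
The 3 cells of cage a must have product 20, which forces r2c2 = 4.
Row 2 now contains 4, so r2c5 = 5.
Column 4 now contains 5, leaving r4c4 = 1.
Row 5 already has 5; hence r5c3 = 4.
Row 5 already has 4, so r5c5 = 1.
The 4 cells of cage h must have sum 12, so r3c2 = 1.
1 is placed in column 5; hence r3c5 = 4.
Row 4 now contains 1, which forces r4c2 = 2.
Row 4 now contains 2, leaving r4c3 = 5.
1 is placed in column 2, which forces r1c2 = 5.
Column 3 now contains 5; hence r1c3 = 1.
4 is placed in row 3; hence r3c1 = 5.
Column 3 now contains 5, leaving r3c3 = 2.
5 is placed in row 4; hence r4c1 = 4.
Completed grid: 3 5 1 4 2 / 1 4 3 2 5 / 5 1 2 3 4 / 4 2 5 1 3 / 2 3 4 5 1.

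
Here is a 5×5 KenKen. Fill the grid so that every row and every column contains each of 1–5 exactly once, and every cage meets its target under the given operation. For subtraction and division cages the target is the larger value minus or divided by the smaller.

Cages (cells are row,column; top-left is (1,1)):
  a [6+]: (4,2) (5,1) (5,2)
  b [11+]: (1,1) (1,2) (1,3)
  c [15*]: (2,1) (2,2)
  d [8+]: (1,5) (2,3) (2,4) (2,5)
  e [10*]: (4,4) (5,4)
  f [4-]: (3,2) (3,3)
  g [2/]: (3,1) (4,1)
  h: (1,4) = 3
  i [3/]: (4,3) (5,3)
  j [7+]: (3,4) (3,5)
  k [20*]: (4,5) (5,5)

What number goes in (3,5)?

H is a freebie, leaving (1,4) = 3.
The only place for 1 in row 1 is (1,5).
Row 3 needs a 3, and only (3,5) is open for it.
The two cells of cage j must have sum 7; hence (3,4) = 4.
In row 3, 2 can only go at (3,1), so (3,1) = 2.
Column 4 needs a 1, and only (2,4) is open for it.
The only place for 2 in column 5 is (2,5).
Row 2 already has 2; hence (2,3) = 4.
The only place for 2 in column 3 is (1,3).
Column 3 needs a 5, and only (3,3) is open for it.
Row 3 now contains 5, so (3,2) = 1.
The 3 cells of cage a must have sum 6, so (5,1) = 1.
Row 5 now contains 1, leaving (5,3) = 3.
Column 1 already has 1; hence (4,1) = 4.
Cage a needs sum 6, leaving (4,2) = 3.
Column 3 already has 3, which forces (4,3) = 1.
Row 4 already has 4, which forces (4,5) = 5.
Row 5 already has 3, so (5,2) = 2.
Row 5 now contains 2, leaving (5,4) = 5.
5 is placed in column 5, leaving (5,5) = 4.
Column 1 now contains 4, leaving (1,1) = 5.
Cage b needs sum 11, which forces (1,2) = 4.
Cage c's pair has product 15, which forces (2,1) = 3.
Column 2 already has 3; hence (2,2) = 5.
Row 4 now contains 5; hence (4,4) = 2.
The full grid is 5 4 2 3 1 / 3 5 4 1 2 / 2 1 5 4 3 / 4 3 1 2 5 / 1 2 3 5 4.

3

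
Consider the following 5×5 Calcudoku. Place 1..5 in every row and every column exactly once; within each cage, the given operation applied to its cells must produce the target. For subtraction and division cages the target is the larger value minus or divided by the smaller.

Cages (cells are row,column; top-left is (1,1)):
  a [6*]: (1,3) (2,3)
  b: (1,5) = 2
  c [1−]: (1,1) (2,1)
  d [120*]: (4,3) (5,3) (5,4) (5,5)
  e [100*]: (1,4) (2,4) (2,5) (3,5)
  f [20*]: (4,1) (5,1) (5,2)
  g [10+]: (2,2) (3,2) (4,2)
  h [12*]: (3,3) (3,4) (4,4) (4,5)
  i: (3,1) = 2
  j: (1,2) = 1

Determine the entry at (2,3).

2

Cage j is a single given cell; hence (1,2) = 1.
Cage b is given; hence (1,5) = 2.
Cage i is a single given cell, which forces (3,1) = 2.
Row 1 now contains 2; hence (1,3) = 3.
Cage a needs two cells with product 6, which forces (2,3) = 2.
Cage g needs sum 10, so (4,2) = 2.
Cage d needs product 120, so (5,4) = 2.
The 4 cells of cage d must have product 120, so (5,5) = 3.
Row 4 needs a 3, and only (4,4) is open for it.
The 4 cells of cage h must have product 12; hence (4,5) = 1.
The 4 cells of cage e must have product 100; hence (1,4) = 5.
Cage e needs product 100; hence (2,4) = 1.
Column 4 now contains 1; hence (3,4) = 4.
Row 3 now contains 4, so (3,5) = 5.
The 3 cells of cage f must have product 20, leaving (5,1) = 1.
Row 1 already has 5, leaving (1,1) = 4.
Cage g needs sum 10; hence (2,2) = 5.
Column 5 already has 5; hence (2,5) = 4.
Row 3 now contains 5, which forces (3,2) = 3.
Row 3 now contains 4, leaving (3,3) = 1.
4 is placed in column 1, leaving (4,1) = 5.
Row 4 now contains 5, so (4,3) = 4.
Column 2 now contains 5, leaving (5,2) = 4.
4 is placed in column 3; hence (5,3) = 5.
Row 2 already has 5; hence (2,1) = 3.
The full grid is 4 1 3 5 2 / 3 5 2 1 4 / 2 3 1 4 5 / 5 2 4 3 1 / 1 4 5 2 3.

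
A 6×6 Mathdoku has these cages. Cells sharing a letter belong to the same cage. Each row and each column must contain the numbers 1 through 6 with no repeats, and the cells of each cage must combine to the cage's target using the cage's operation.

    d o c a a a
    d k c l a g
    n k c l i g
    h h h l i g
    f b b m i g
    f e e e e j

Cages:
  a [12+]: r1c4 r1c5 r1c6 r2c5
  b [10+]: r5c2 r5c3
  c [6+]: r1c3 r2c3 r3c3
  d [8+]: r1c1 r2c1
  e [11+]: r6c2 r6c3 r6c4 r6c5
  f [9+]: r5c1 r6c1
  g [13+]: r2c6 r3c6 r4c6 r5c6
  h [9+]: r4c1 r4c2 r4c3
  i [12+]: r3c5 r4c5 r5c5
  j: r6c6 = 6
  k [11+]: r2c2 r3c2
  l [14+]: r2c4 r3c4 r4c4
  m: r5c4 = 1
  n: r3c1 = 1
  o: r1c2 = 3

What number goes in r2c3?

3

Cage o is a single given cell, which forces r1c2 = 3.
N is a freebie, so r3c1 = 1.
Cage m is given; hence r5c4 = 1.
Cage j is given, which forces r6c6 = 6.
Row 5 needs a 2, and only r5c5 is open for it.
Row 3 needs a 2, and only r3c3 is open for it.
Column 3 now contains 2, leaving r1c3 = 1.
Cage c has sum 6; hence r2c3 = 3.
3 is placed in column 3, leaving r6c3 = 5.
Cage a needs sum 12, leaving r2c5 = 1.
1 is placed in column 5, leaving r6c5 = 3.
The 4 cells of cage g must have sum 13, leaving r4c6 = 1.
The two cells of cage f must have sum 9, so r5c1 = 5.
Row 6 already has 3, which forces r6c1 = 4.
Cage e has sum 11, leaving r6c2 = 1.
Row 6 already has 3, which forces r6c4 = 2.
Cage a has sum 12, which forces r1c6 = 2.
Cage h has sum 9, leaving r4c1 = 3.
1 is placed in row 4, so r4c2 = 2.
Cage h needs sum 9, which forces r4c3 = 4.
Row 4 already has 4, leaving r4c5 = 6.
Column 3 now contains 4, which forces r5c3 = 6.
2 is placed in row 1, so r1c1 = 6.
The two cells of cage d must have sum 8, so r2c1 = 2.
Cage l has sum 14; hence r2c4 = 6.
The 3 cells of cage l must have sum 14; hence r3c4 = 3.
6 is placed in column 5, which forces r3c5 = 4.
Row 3 now contains 4; hence r3c6 = 5.
6 is placed in row 4, leaving r4c4 = 5.
6 is placed in row 5; hence r5c2 = 4.
4 is placed in row 5, leaving r5c6 = 3.
Column 4 now contains 5; hence r1c4 = 4.
4 is placed in column 5; hence r1c5 = 5.
6 is placed in row 2; hence r2c2 = 5.
5 is placed in column 6; hence r2c6 = 4.
Row 3 now contains 5, leaving r3c2 = 6.
Filled in: 6 3 1 4 5 2 / 2 5 3 6 1 4 / 1 6 2 3 4 5 / 3 2 4 5 6 1 / 5 4 6 1 2 3 / 4 1 5 2 3 6.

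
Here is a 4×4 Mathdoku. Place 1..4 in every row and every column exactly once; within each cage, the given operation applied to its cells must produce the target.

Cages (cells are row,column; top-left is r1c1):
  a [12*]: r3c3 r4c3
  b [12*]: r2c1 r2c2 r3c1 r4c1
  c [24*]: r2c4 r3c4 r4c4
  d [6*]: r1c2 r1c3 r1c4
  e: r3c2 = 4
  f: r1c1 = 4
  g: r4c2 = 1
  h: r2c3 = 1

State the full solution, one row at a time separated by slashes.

F is a freebie, which forces r1c1 = 4.
Cage h is a single given cell, so r2c3 = 1.
Cage e is a single given cell, so r3c2 = 4.
Row 3 already has 4, leaving r3c3 = 3.
Row 3 now contains 3; hence r3c4 = 2.
G is a freebie; hence r4c2 = 1.
Column 3 now contains 3; hence r4c3 = 4.
Row 4 now contains 4, so r4c4 = 3.
Cage d has product 6, so r1c2 = 3.
Column 3 now contains 3, which forces r1c3 = 2.
Column 4 now contains 3, leaving r1c4 = 1.
Row 2 already has 1; hence r2c1 = 3.
Row 2 already has 1; hence r2c2 = 2.
Column 4 now contains 3, which forces r2c4 = 4.
Row 3 already has 2, which forces r3c1 = 1.
Row 4 already has 3, leaving r4c1 = 2.

4 3 2 1 / 3 2 1 4 / 1 4 3 2 / 2 1 4 3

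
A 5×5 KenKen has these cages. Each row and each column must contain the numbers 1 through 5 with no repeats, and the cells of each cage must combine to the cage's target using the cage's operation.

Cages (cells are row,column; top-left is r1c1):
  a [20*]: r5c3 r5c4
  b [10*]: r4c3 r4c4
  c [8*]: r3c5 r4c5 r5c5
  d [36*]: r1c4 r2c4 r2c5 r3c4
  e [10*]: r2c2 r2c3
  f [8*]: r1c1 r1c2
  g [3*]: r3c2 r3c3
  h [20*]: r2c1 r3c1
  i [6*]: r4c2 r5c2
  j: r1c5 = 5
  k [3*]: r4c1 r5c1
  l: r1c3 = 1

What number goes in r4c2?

3

L is a freebie, which forces r1c3 = 1.
J is a freebie, which forces r1c5 = 5.
The 4 cells of cage d must have product 36, leaving r2c5 = 3.
1 is placed in column 3, leaving r3c3 = 3.
Cage d needs product 36; hence r1c4 = 3.
Row 3 now contains 3, leaving r3c2 = 1.
Row 3 now contains 1; hence r3c4 = 4.
4 is placed in row 3, which forces r3c5 = 2.
4 is placed in column 4; hence r5c4 = 5.
The two cells of cage h must have product 20, which forces r2c1 = 4.
4 is placed in column 4, leaving r2c4 = 1.
4 is placed in row 3, leaving r3c1 = 5.
The two cells of cage b must have product 10, so r4c3 = 5.
Column 4 already has 5, leaving r4c4 = 2.
Row 5 now contains 5, which forces r5c3 = 4.
Row 5 already has 4; hence r5c5 = 1.
Column 1 already has 4; hence r1c1 = 2.
Cage f needs two cells with product 8, which forces r1c2 = 4.
The two cells of cage e must have product 10, leaving r2c2 = 5.
Column 3 now contains 5; hence r2c3 = 2.
Cage k needs two cells with product 3, so r4c1 = 1.
2 is placed in row 4, which forces r4c2 = 3.
1 is placed in column 5; hence r4c5 = 4.
1 is placed in row 5, so r5c1 = 3.
Cage i needs two cells with product 6; hence r5c2 = 2.
Filled in: 2 4 1 3 5 / 4 5 2 1 3 / 5 1 3 4 2 / 1 3 5 2 4 / 3 2 4 5 1.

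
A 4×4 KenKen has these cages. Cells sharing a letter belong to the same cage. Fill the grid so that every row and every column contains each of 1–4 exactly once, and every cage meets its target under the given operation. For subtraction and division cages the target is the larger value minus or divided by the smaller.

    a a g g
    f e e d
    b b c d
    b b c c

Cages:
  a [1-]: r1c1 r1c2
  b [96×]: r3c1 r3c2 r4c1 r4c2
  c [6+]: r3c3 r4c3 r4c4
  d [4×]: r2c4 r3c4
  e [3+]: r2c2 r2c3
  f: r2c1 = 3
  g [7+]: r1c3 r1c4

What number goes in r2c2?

1

Cage f is a single given cell; hence r2c1 = 3.
Row 2 needs a 4, and only r2c4 is open for it.
The two cells of cage g must have sum 7, leaving r1c3 = 4.
Column 4 now contains 4, so r1c4 = 3.
Column 4 now contains 4, so r3c4 = 1.
Column 4 now contains 1, leaving r4c4 = 2.
The 4 cells of cage b must have product 96, which forces r3c1 = 2.
The 4 cells of cage b must have product 96; hence r3c2 = 4.
The 3 cells of cage c must have sum 6; hence r3c3 = 3.
2 is placed in row 4, which forces r4c1 = 4.
The 4 cells of cage b must have product 96, leaving r4c2 = 3.
Cage c needs sum 6, which forces r4c3 = 1.
2 is placed in column 1; hence r1c1 = 1.
Cage a needs two cells with difference 1; hence r1c2 = 2.
Cage e's pair has sum 3, which forces r2c2 = 1.
1 is placed in column 3, so r2c3 = 2.
Completed grid: 1 2 4 3 / 3 1 2 4 / 2 4 3 1 / 4 3 1 2.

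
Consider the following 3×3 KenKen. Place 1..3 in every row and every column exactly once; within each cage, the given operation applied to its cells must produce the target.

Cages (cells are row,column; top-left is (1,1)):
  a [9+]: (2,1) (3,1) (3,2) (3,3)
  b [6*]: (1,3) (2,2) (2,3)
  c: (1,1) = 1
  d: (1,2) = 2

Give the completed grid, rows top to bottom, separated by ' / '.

Cage c is a single given cell, so (1,1) = 1.
D is a freebie, leaving (1,2) = 2.
2 is placed in row 1, which forces (1,3) = 3.
Cage a needs sum 9, so (2,1) = 3.
Row 2 already has 3, which forces (2,2) = 1.
1 is placed in row 2, leaving (2,3) = 2.
Column 1 now contains 1, so (3,1) = 2.
Column 2 now contains 1; hence (3,2) = 3.
Column 3 already has 2, which forces (3,3) = 1.

1 2 3 / 3 1 2 / 2 3 1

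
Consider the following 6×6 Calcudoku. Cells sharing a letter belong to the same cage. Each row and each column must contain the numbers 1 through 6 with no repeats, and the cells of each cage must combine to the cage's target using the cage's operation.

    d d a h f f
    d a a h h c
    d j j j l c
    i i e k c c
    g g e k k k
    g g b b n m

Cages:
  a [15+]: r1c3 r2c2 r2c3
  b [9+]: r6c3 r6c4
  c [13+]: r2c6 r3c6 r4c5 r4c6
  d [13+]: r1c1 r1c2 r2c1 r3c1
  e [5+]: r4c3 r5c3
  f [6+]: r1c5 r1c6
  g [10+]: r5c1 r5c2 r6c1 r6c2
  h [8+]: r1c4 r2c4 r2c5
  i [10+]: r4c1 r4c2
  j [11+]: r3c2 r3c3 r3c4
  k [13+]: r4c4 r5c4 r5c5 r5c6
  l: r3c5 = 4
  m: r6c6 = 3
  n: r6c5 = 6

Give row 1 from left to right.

Cage l is given; hence r3c5 = 4.
Cage n is a single given cell, which forces r6c5 = 6.
M is a freebie, leaving r6c6 = 3.
Column 3 needs a 1, and only r4c3 is open for it.
Cage e's pair has sum 5, leaving r5c3 = 4.
Column 3 already has 4, which forces r6c3 = 5.
5 is placed in row 6, leaving r6c4 = 4.
Column 3 now contains 5, so r1c3 = 6.
The 3 cells of cage a must have sum 15, leaving r2c2 = 6.
Cage a needs sum 15, which forces r2c3 = 3.
Column 3 now contains 3; hence r3c3 = 2.
Column 2 already has 6, so r4c2 = 4.
Row 3 now contains 2, so r3c2 = 3.
Cage j has sum 11, leaving r3c4 = 6.
Row 4 already has 4, so r4c1 = 6.
Row 1 needs a 3, and only r1c1 is open for it.
Cage d needs sum 13, which forces r2c1 = 4.
Cage c needs sum 13, which forces r4c5 = 5.
Cage c needs sum 13, so r4c6 = 2.
Row 4 already has 2; hence r4c4 = 3.
The 4 cells of cage k must have sum 13; hence r5c5 = 3.
In row 1, 4 can only go at r1c6, so r1c6 = 4.
Cage f's pair has sum 6, leaving r1c5 = 2.
Column 5 now contains 2, so r2c5 = 1.
1 is placed in row 2, which forces r2c6 = 5.
Column 6 now contains 5; hence r3c6 = 1.
Column 6 now contains 5; hence r5c6 = 6.
The 4 cells of cage d must have sum 13, so r1c2 = 1.
The 3 cells of cage h must have sum 8, so r1c4 = 5.
5 is placed in row 2, so r2c4 = 2.
Row 3 now contains 1, leaving r3c1 = 5.
5 is placed in column 1; hence r5c1 = 2.
Row 5 now contains 2, so r5c2 = 5.
Cage k needs sum 13, so r5c4 = 1.
Column 1 already has 2; hence r6c1 = 1.
1 is placed in column 2, which forces r6c2 = 2.
Completed grid: 3 1 6 5 2 4 / 4 6 3 2 1 5 / 5 3 2 6 4 1 / 6 4 1 3 5 2 / 2 5 4 1 3 6 / 1 2 5 4 6 3.

3 1 6 5 2 4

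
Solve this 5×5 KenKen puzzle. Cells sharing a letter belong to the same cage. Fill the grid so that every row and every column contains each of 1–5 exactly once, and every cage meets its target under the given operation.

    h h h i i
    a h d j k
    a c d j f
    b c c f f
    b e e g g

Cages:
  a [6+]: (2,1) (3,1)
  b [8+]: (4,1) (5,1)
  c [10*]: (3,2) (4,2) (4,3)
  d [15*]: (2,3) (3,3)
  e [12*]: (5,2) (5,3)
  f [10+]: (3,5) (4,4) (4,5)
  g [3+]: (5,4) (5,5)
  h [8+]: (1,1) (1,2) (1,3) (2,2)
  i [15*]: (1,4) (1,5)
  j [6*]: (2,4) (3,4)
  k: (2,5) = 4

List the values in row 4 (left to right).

Cage k is a single given cell, leaving (2,5) = 4.
Row 3 needs a 4, and only (3,1) is open for it.
Cage a needs two cells with sum 6, so (2,1) = 2.
Row 2 already has 2; hence (2,2) = 1.
Row 2 already has 2, so (2,4) = 3.
Column 4 already has 3; hence (3,4) = 2.
2 is placed in column 4, leaving (5,4) = 1.
1 is placed in row 5, which forces (5,5) = 2.
Cage h has sum 8, leaving (1,1) = 1.
Column 4 already has 3, so (1,4) = 5.
The two cells of cage i must have product 15, which forces (1,5) = 3.
Row 2 now contains 3, leaving (2,3) = 5.
Row 3 now contains 2; hence (3,2) = 5.
Cage d needs two cells with product 15, so (3,3) = 3.
5 is placed in row 3; hence (3,5) = 1.
Cage c has product 10, which forces (4,2) = 2.
Cage c needs product 10; hence (4,3) = 1.
Cage f has sum 10, leaving (4,4) = 4.
Column 5 already has 1, which forces (4,5) = 5.
3 is placed in column 3, leaving (5,3) = 4.
Column 2 now contains 2, leaving (1,2) = 4.
Column 3 already has 4, which forces (1,3) = 2.
Row 4 now contains 5, leaving (4,1) = 3.
Cage b's pair has sum 8, so (5,1) = 5.
Row 5 now contains 4, leaving (5,2) = 3.
The full grid is 1 4 2 5 3 / 2 1 5 3 4 / 4 5 3 2 1 / 3 2 1 4 5 / 5 3 4 1 2.

3 2 1 4 5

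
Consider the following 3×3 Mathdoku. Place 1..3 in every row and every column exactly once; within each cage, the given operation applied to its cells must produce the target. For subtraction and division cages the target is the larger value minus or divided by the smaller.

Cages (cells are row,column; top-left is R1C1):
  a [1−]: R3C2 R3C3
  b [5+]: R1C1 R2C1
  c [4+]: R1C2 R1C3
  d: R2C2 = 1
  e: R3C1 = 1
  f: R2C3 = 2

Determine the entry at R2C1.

3

Cage d is a single given cell, so R2C2 = 1.
Cage f is given, leaving R2C3 = 2.
Cage e is given, leaving R3C1 = 1.
1 is placed in row 3, so R3C3 = 3.
The two cells of cage b must have sum 5, so R1C1 = 2.
1 is placed in column 2, leaving R1C2 = 3.
3 is placed in column 3; hence R1C3 = 1.
2 is placed in row 2, so R2C1 = 3.
3 is placed in row 3, leaving R3C2 = 2.
The full grid is 2 3 1 / 3 1 2 / 1 2 3.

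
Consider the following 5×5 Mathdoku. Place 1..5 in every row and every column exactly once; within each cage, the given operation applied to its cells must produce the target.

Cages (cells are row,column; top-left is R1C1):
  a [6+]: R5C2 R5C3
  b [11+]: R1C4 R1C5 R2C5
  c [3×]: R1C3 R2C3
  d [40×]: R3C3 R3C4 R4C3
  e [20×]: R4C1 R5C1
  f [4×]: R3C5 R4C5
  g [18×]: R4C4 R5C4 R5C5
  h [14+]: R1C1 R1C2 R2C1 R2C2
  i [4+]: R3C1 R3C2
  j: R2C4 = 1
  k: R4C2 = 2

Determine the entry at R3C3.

2

J is a freebie, so R2C4 = 1.
K is a freebie, so R4C2 = 2.
The 3 cells of cage g must have product 18, which forces R4C4 = 3.
Cage g has product 18, leaving R5C4 = 2.
The 3 cells of cage g must have product 18, which forces R5C5 = 3.
Cage c needs two cells with product 3, which forces R1C3 = 1.
Row 2 now contains 1; hence R2C3 = 3.
The 3 cells of cage d must have product 40, which forces R3C3 = 2.
1 is placed in column 3, which forces R5C3 = 5.
Cage d needs product 40, so R3C4 = 5.
The two cells of cage e must have product 20, so R4C1 = 5.
Column 3 now contains 5, so R4C3 = 4.
Row 4 already has 4, leaving R4C5 = 1.
Row 5 already has 5; hence R5C1 = 4.
Row 5 already has 5, leaving R5C2 = 1.
The 4 cells of cage h must have sum 14; hence R1C1 = 3.
Column 4 now contains 5, leaving R1C4 = 4.
Column 1 already has 4; hence R2C1 = 2.
Row 2 already has 2, which forces R2C5 = 5.
Cage i's pair has sum 4, leaving R3C1 = 1.
Column 2 now contains 1, leaving R3C2 = 3.
Column 5 now contains 1, leaving R3C5 = 4.
Row 1 already has 4, leaving R1C2 = 5.
Column 5 already has 5, which forces R1C5 = 2.
5 is placed in row 2, so R2C2 = 4.
The full grid is 3 5 1 4 2 / 2 4 3 1 5 / 1 3 2 5 4 / 5 2 4 3 1 / 4 1 5 2 3.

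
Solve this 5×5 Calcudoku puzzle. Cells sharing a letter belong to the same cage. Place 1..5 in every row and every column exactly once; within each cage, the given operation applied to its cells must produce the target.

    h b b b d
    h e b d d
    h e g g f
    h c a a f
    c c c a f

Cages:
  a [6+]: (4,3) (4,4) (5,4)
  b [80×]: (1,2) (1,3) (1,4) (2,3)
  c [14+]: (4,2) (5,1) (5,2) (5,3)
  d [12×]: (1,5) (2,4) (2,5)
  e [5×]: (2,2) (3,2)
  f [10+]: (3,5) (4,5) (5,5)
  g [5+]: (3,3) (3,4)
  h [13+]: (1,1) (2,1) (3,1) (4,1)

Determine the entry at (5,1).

Column 1 needs a 2, and only (5,1) is open for it.
In column 2, 2 can only go at (1,2), so (1,2) = 2.
Cage b needs product 80, leaving (2,3) = 2.
In column 4, 5 can only go at (1,4), so (1,4) = 5.
5 is placed in row 1, so (1,3) = 4.
The only place for 5 in column 3 is (5,3).
The 3 cells of cage d must have product 12; hence (2,5) = 4.
The 3 cells of cage f must have sum 10; hence (5,5) = 3.
Column 5 now contains 3, so (1,5) = 1.
Cage d needs product 12, leaving (2,4) = 3.
Cage c has sum 14, which forces (4,2) = 3.
Row 4 already has 3; hence (4,3) = 1.
3 is placed in row 5, leaving (5,2) = 4.
3 is placed in row 5, which forces (5,4) = 1.
Row 1 already has 1, which forces (1,1) = 3.
1 is placed in column 3, which forces (3,3) = 3.
Cage g needs two cells with sum 5; hence (3,4) = 2.
Row 3 now contains 2, leaving (3,5) = 5.
Cage a has sum 6; hence (4,4) = 4.
Column 5 already has 5, so (4,5) = 2.
Cage h has sum 13; hence (2,1) = 1.
The two cells of cage e must have product 5; hence (2,2) = 5.
Cage h needs sum 13, which forces (3,1) = 4.
5 is placed in row 3, leaving (3,2) = 1.
Row 4 now contains 4, which forces (4,1) = 5.
Completed grid: 3 2 4 5 1 / 1 5 2 3 4 / 4 1 3 2 5 / 5 3 1 4 2 / 2 4 5 1 3.

2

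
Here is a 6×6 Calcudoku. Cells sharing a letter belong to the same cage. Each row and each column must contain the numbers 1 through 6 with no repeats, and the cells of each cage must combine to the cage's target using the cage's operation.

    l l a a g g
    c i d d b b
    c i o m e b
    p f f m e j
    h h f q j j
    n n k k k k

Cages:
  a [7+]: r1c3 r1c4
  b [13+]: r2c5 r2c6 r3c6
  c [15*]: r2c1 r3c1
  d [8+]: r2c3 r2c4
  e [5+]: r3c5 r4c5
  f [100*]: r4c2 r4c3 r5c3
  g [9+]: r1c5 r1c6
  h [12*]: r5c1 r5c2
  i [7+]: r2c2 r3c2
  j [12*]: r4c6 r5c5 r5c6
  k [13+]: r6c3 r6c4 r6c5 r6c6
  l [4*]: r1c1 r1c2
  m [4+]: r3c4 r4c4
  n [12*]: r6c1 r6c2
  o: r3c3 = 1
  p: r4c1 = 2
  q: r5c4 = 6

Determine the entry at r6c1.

6

O is a freebie; hence r3c3 = 1.
1 is placed in row 3, which forces r3c4 = 3.
Cage p is a single given cell, leaving r4c1 = 2.
Cage f has product 100, leaving r4c2 = 5.
Cage f has product 100, leaving r4c3 = 4.
3 is placed in column 4, so r4c4 = 1.
1 is placed in row 4, which forces r4c5 = 3.
3 is placed in row 4, which forces r4c6 = 6.
Cage f needs product 100; hence r5c3 = 5.
Cage q is a single given cell, so r5c4 = 6.
Cage c's pair has product 15, which forces r2c1 = 3.
3 is placed in row 2, so r2c2 = 1.
3 is placed in row 2, so r2c3 = 6.
Row 3 already has 3, so r3c1 = 5.
Cage e's pair has sum 5; hence r3c5 = 2.
2 is placed in row 3; hence r3c6 = 4.
Column 1 now contains 3, which forces r5c1 = 4.
Row 5 already has 4; hence r5c2 = 3.
Column 5 now contains 2, leaving r5c5 = 1.
Row 5 now contains 1, so r5c6 = 2.
Column 1 now contains 4, which forces r6c1 = 6.
Column 1 now contains 4; hence r1c1 = 1.
Column 2 now contains 1, so r1c2 = 4.
Row 1 now contains 4, so r1c4 = 5.
Row 1 now contains 4, leaving r1c5 = 6.
Row 1 now contains 5, which forces r1c6 = 3.
Cage d needs two cells with sum 8; hence r2c4 = 2.
Cage b needs sum 13, which forces r2c5 = 4.
2 is placed in column 6, which forces r2c6 = 5.
Row 3 already has 4, leaving r3c2 = 6.
The two cells of cage n must have product 12, which forces r6c2 = 2.
The 4 cells of cage k must have sum 13, leaving r6c3 = 3.
Column 4 now contains 5; hence r6c4 = 4.
Column 5 now contains 4, leaving r6c5 = 5.
Cage k needs sum 13, leaving r6c6 = 1.
3 is placed in row 1, leaving r1c3 = 2.
Filled in: 1 4 2 5 6 3 / 3 1 6 2 4 5 / 5 6 1 3 2 4 / 2 5 4 1 3 6 / 4 3 5 6 1 2 / 6 2 3 4 5 1.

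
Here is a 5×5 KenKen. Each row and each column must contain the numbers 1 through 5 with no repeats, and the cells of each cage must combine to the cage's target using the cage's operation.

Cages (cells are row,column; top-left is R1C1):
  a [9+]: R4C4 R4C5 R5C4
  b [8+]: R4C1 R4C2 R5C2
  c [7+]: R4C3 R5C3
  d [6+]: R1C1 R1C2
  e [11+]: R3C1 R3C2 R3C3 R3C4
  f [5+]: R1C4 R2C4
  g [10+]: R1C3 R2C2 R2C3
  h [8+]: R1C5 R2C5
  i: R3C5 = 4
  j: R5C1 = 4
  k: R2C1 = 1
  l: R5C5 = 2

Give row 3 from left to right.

3 5 1 2 4

K is a freebie; hence R2C1 = 1.
Cage i is a single given cell, so R3C5 = 4.
Cage j is a single given cell, leaving R5C1 = 4.
Cage l is given, which forces R5C5 = 2.
The only place for 4 in column 4 is R2C4.
Cage f's pair has sum 5, leaving R1C4 = 1.
Cage d's pair has sum 6, which forces R1C1 = 2.
Row 1 already has 1, which forces R1C2 = 4.
Cage a needs sum 9, leaving R4C5 = 1.
Cage b needs sum 8; hence R4C2 = 2.
Row 4 now contains 2, which forces R4C3 = 4.
The 3 cells of cage g must have sum 10, which forces R2C3 = 2.
Cage c's pair has sum 7, so R5C3 = 3.
3 is placed in row 5; hence R5C4 = 5.
Column 3 now contains 3, leaving R1C3 = 5.
Row 1 already has 5; hence R1C5 = 3.
Cage g needs sum 10; hence R2C2 = 3.
3 is placed in column 5; hence R2C5 = 5.
Column 3 now contains 5; hence R3C3 = 1.
The 4 cells of cage e must have sum 11, leaving R3C4 = 2.
The 3 cells of cage b must have sum 8, leaving R4C1 = 5.
Column 4 now contains 5; hence R4C4 = 3.
3 is placed in row 5; hence R5C2 = 1.
Column 1 now contains 5, so R3C1 = 3.
1 is placed in row 3; hence R3C2 = 5.
The full grid is 2 4 5 1 3 / 1 3 2 4 5 / 3 5 1 2 4 / 5 2 4 3 1 / 4 1 3 5 2.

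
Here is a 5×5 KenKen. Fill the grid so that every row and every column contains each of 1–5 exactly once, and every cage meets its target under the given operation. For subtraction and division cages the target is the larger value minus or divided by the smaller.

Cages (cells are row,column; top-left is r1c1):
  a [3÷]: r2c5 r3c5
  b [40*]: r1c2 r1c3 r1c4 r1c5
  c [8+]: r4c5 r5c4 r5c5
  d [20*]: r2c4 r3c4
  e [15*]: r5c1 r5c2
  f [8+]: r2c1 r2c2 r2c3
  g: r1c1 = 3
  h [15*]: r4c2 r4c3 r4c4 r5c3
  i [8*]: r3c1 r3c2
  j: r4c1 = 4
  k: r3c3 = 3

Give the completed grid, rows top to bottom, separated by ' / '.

3 2 4 1 5 / 1 5 2 4 3 / 2 4 3 5 1 / 4 1 5 3 2 / 5 3 1 2 4

Cage g is given; hence r1c1 = 3.
Cage k is a single given cell; hence r3c3 = 3.
Row 3 now contains 3, leaving r3c5 = 1.
J is a freebie, so r4c1 = 4.
Column 3 now contains 3; hence r4c3 = 5.
Column 1 now contains 3, leaving r5c1 = 5.
Row 5 now contains 5, which forces r5c2 = 3.
Cage h has product 15, leaving r5c3 = 1.
The 3 cells of cage f must have sum 8, so r2c1 = 1.
Cage f has sum 8, leaving r2c2 = 5.
Cage f needs sum 8; hence r2c3 = 2.
Row 2 now contains 5, so r2c4 = 4.
Column 5 already has 1, leaving r2c5 = 3.
4 is placed in column 1; hence r3c1 = 2.
Cage i's pair has product 8, so r3c2 = 4.
Column 4 already has 4, leaving r3c4 = 5.
Column 2 now contains 3, which forces r4c2 = 1.
The 4 cells of cage h must have product 15, leaving r4c4 = 3.
Cage c has sum 8, so r4c5 = 2.
The 3 cells of cage c must have sum 8, so r5c4 = 2.
Cage c has sum 8; hence r5c5 = 4.
1 is placed in column 2, leaving r1c2 = 2.
2 is placed in column 3; hence r1c3 = 4.
Column 4 now contains 2, so r1c4 = 1.
Column 5 now contains 4, so r1c5 = 5.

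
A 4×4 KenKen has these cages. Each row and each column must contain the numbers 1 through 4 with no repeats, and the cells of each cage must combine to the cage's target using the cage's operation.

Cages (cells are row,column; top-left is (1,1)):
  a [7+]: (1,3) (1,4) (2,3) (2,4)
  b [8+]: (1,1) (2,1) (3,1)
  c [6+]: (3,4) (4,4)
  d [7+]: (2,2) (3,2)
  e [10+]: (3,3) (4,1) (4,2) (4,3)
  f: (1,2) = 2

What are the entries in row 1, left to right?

4 2 1 3

F is a freebie, leaving (1,2) = 2.
In row 1, 4 can only go at (1,1), so (1,1) = 4.
The only place for 4 in row 2 is (2,2).
Column 2 already has 4, which forces (3,2) = 3.
Column 2 already has 3, so (4,2) = 1.
Cage b has sum 8, which forces (2,1) = 3.
Row 3 now contains 3; hence (3,1) = 1.
3 is placed in column 1, leaving (4,1) = 2.
2 is placed in row 4, so (4,4) = 4.
The 4 cells of cage e must have sum 10, which forces (3,3) = 4.
Column 4 already has 4, leaving (3,4) = 2.
Row 4 now contains 4; hence (4,3) = 3.
Column 3 now contains 3, leaving (1,3) = 1.
The 4 cells of cage a must have sum 7, so (1,4) = 3.
The 4 cells of cage a must have sum 7, so (2,3) = 2.
Column 4 now contains 2, leaving (2,4) = 1.
Filled in: 4 2 1 3 / 3 4 2 1 / 1 3 4 2 / 2 1 3 4.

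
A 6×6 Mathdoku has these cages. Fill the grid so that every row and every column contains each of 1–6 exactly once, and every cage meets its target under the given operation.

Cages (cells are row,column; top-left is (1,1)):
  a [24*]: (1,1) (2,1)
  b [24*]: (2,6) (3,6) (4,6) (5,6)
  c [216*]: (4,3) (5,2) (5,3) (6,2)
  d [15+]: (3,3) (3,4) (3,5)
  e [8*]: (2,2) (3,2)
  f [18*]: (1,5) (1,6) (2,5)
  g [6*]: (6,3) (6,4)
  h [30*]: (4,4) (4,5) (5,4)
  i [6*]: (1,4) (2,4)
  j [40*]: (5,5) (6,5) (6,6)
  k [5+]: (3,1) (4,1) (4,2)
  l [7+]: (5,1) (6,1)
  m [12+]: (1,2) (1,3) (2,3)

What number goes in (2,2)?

4

The only place for 5 in row 2 is (2,3).
The only place for 5 in row 1 is (1,2).
Cage m has sum 12, leaving (1,3) = 2.
In row 1, 4 can only go at (1,1), so (1,1) = 4.
4 is placed in column 1, so (2,1) = 6.
The only place for 3 in row 3 is (3,6).
In row 2, 3 can only go at (2,5), so (2,5) = 3.
Row 1 needs a 3, and only (1,4) is open for it.
Cage i's pair has product 6, so (2,4) = 2.
Row 2 already has 2, so (2,2) = 4.
Row 2 already has 4, which forces (2,6) = 1.
Cage e needs two cells with product 8, which forces (3,2) = 2.
Column 2 now contains 2, which forces (4,2) = 1.
The 3 cells of cage f must have product 18, leaving (1,5) = 1.
Column 6 already has 1, so (1,6) = 6.
Row 3 already has 2, which forces (3,1) = 1.
1 is placed in row 4; hence (4,1) = 3.
3 is placed in row 4; hence (4,3) = 4.
Row 4 now contains 4; hence (4,6) = 2.
Column 3 already has 4, so (5,3) = 3.
Cage h needs product 30, so (5,4) = 1.
2 is placed in column 6, which forces (5,6) = 4.
Column 4 already has 1, so (6,4) = 6.
Column 6 already has 4, which forces (6,6) = 5.
Column 3 already has 4, which forces (3,3) = 6.
Column 4 already has 6, leaving (4,4) = 5.
Cage h has product 30, so (4,5) = 6.
The two cells of cage l must have sum 7, leaving (5,1) = 5.
Row 5 now contains 3, which forces (5,2) = 6.
Cage j has product 40, leaving (5,5) = 2.
5 is placed in row 6, which forces (6,1) = 2.
Row 6 already has 6, so (6,2) = 3.
Row 6 already has 6; hence (6,3) = 1.
Cage j needs product 40, so (6,5) = 4.
Column 4 now contains 5; hence (3,4) = 4.
4 is placed in column 5, leaving (3,5) = 5.
Filled in: 4 5 2 3 1 6 / 6 4 5 2 3 1 / 1 2 6 4 5 3 / 3 1 4 5 6 2 / 5 6 3 1 2 4 / 2 3 1 6 4 5.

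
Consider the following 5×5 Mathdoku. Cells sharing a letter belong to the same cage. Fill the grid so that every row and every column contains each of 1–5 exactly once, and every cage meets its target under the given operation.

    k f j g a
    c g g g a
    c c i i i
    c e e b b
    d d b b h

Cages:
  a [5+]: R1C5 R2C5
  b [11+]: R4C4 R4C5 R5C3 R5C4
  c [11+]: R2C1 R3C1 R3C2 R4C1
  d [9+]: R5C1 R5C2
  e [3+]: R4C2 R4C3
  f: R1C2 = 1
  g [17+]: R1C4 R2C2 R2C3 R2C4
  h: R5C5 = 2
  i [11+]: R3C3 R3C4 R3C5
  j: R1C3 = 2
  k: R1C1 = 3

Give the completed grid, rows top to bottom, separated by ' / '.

Cage k is a single given cell; hence R1C1 = 3.
F is a freebie; hence R1C2 = 1.
Cage j is a single given cell, leaving R1C3 = 2.
The 4 cells of cage g must have sum 17, so R1C4 = 5.
Row 1 already has 2, leaving R1C5 = 4.
1 is placed in column 2; hence R4C2 = 2.
2 is placed in column 3, so R4C3 = 1.
Cage h is a single given cell, leaving R5C5 = 2.
The two cells of cage a must have sum 5; hence R2C5 = 1.
Cage i needs sum 11, so R3C3 = 4.
Cage i has sum 11, leaving R3C4 = 2.
2 is placed in column 5, which forces R3C5 = 5.
Cage b has sum 11; hence R4C4 = 4.
Cage b needs sum 11, leaving R4C5 = 3.
Cage b needs sum 11; hence R5C3 = 3.
The 4 cells of cage b must have sum 11, leaving R5C4 = 1.
Row 2 now contains 1; hence R2C1 = 2.
Cage g needs sum 17; hence R2C2 = 4.
Column 3 now contains 3, which forces R2C3 = 5.
4 is placed in column 4, so R2C4 = 3.
2 is placed in row 3, leaving R3C1 = 1.
Row 3 now contains 4; hence R3C2 = 3.
Row 4 already has 4, which forces R4C1 = 5.
5 is placed in column 1, leaving R5C1 = 4.
Column 2 already has 4; hence R5C2 = 5.

3 1 2 5 4 / 2 4 5 3 1 / 1 3 4 2 5 / 5 2 1 4 3 / 4 5 3 1 2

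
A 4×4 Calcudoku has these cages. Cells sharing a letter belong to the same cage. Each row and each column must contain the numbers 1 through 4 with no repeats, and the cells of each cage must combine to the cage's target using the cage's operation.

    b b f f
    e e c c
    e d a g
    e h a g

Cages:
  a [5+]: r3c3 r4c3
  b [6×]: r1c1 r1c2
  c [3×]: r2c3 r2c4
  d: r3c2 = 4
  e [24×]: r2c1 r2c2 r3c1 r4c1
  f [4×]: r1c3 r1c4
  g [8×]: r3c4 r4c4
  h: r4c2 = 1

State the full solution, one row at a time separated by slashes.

D is a freebie; hence r3c2 = 4.
Row 3 already has 4; hence r3c4 = 2.
Cage h is given, leaving r4c2 = 1.
2 is placed in column 4, so r4c4 = 4.
Cage f's pair has product 4; hence r1c3 = 4.
4 is placed in column 4, leaving r1c4 = 1.
Cage e needs product 24, leaving r2c1 = 4.
Column 4 already has 1, leaving r2c4 = 3.
The 4 cells of cage e must have product 24, which forces r3c1 = 1.
Cage a's pair has sum 5, which forces r3c3 = 3.
Cage a needs two cells with sum 5, which forces r4c3 = 2.
Row 2 now contains 3; hence r2c2 = 2.
Row 2 now contains 3, leaving r2c3 = 1.
Row 4 already has 2; hence r4c1 = 3.
Column 1 now contains 3, so r1c1 = 2.
Column 2 already has 2; hence r1c2 = 3.

2 3 4 1 / 4 2 1 3 / 1 4 3 2 / 3 1 2 4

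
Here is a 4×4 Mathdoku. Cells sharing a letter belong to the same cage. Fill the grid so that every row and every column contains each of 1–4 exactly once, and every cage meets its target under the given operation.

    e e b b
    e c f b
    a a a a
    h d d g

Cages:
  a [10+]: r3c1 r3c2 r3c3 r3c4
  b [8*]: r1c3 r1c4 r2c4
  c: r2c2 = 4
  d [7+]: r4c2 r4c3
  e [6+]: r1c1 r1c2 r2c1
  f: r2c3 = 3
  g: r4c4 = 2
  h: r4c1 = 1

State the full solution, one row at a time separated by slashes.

Cage c is given, which forces r2c2 = 4.
F is a freebie, so r2c3 = 3.
H is a freebie; hence r4c1 = 1.
Column 2 now contains 4; hence r4c2 = 3.
Column 3 already has 3, which forces r4c3 = 4.
G is a freebie, so r4c4 = 2.
Cage e needs sum 6, so r1c1 = 3.
Cage e needs sum 6, which forces r1c2 = 1.
The 3 cells of cage b must have product 8; hence r1c3 = 2.
Cage b needs product 8, leaving r1c4 = 4.
Column 1 now contains 1; hence r2c1 = 2.
2 is placed in column 4, leaving r2c4 = 1.
3 is placed in column 1, so r3c1 = 4.
Column 2 now contains 1, so r3c2 = 2.
Column 3 already has 2; hence r3c3 = 1.
Column 4 now contains 4, which forces r3c4 = 3.

3 1 2 4 / 2 4 3 1 / 4 2 1 3 / 1 3 4 2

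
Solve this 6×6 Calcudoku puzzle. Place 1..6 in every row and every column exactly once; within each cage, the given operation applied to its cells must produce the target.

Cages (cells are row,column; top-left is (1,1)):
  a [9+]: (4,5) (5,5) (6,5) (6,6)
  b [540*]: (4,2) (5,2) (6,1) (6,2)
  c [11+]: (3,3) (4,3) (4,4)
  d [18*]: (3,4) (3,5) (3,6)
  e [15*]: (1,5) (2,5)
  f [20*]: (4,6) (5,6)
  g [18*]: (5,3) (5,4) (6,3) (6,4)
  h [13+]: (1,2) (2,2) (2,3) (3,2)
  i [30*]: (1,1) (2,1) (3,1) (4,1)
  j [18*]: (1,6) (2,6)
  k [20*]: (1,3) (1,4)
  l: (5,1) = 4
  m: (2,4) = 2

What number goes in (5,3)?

1

Cage m is a single given cell, so (2,4) = 2.
L is a freebie, leaving (5,1) = 4.
Row 5 already has 4, which forces (5,6) = 5.
Cage b needs product 540; hence (6,1) = 6.
Column 6 now contains 5, leaving (4,6) = 4.
In row 6, 4 can only go at (6,5), so (6,5) = 4.
In row 6, 5 can only go at (6,2), so (6,2) = 5.
The only place for 4 in column 4 is (1,4).
4 is placed in row 1, leaving (1,3) = 5.
Row 1 now contains 5, leaving (1,5) = 3.
Row 1 already has 3; hence (1,6) = 6.
Column 5 now contains 3, so (2,5) = 5.
Column 6 now contains 6, so (2,6) = 3.
Column 6 now contains 3, which forces (3,6) = 1.
Column 6 already has 1; hence (6,6) = 2.
Cage i has product 30, so (1,1) = 2.
2 is placed in row 1, so (1,2) = 1.
Row 2 now contains 3, which forces (2,1) = 1.
Cage d needs product 18, which forces (3,4) = 3.
Row 3 already has 1; hence (3,5) = 6.
Column 4 already has 3, leaving (6,4) = 1.
Row 3 already has 3; hence (3,1) = 5.
The 4 cells of cage h must have sum 13, leaving (3,2) = 2.
Row 3 now contains 2; hence (3,3) = 4.
Cage i has product 30, leaving (4,1) = 3.
Row 4 already has 3, so (4,2) = 6.
Row 4 now contains 6, which forces (4,4) = 5.
6 is placed in column 2; hence (5,2) = 3.
Cage g needs product 18; hence (5,3) = 1.
Column 4 already has 1, which forces (5,4) = 6.
Row 5 already has 1, which forces (5,5) = 2.
Row 6 already has 1, so (6,3) = 3.
6 is placed in column 2, leaving (2,2) = 4.
4 is placed in column 3, so (2,3) = 6.
Column 3 already has 1; hence (4,3) = 2.
2 is placed in column 5, leaving (4,5) = 1.
Filled in: 2 1 5 4 3 6 / 1 4 6 2 5 3 / 5 2 4 3 6 1 / 3 6 2 5 1 4 / 4 3 1 6 2 5 / 6 5 3 1 4 2.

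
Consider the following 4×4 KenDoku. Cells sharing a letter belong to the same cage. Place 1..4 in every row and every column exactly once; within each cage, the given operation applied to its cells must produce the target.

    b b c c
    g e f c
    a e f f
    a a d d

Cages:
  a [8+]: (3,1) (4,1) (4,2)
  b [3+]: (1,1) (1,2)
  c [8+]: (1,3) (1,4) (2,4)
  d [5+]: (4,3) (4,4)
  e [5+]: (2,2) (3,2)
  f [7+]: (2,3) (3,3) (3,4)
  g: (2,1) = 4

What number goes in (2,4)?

G is a freebie, leaving (2,1) = 4.
The 3 cells of cage c must have sum 8; hence (2,4) = 1.
The only place for 4 in row 3 is (3,4).
Cage c has sum 8, which forces (1,3) = 4.
Column 4 now contains 4; hence (1,4) = 3.
Cage f has sum 7, so (2,3) = 2.
The 3 cells of cage f must have sum 7, so (3,3) = 1.
Column 3 now contains 2, which forces (4,3) = 3.
3 is placed in column 4, which forces (4,4) = 2.
Row 2 already has 2, so (2,2) = 3.
Row 3 now contains 1, so (3,1) = 3.
Cage e's pair has sum 5, which forces (3,2) = 2.
2 is placed in row 4, so (4,1) = 1.
Row 4 now contains 3, leaving (4,2) = 4.
Column 1 now contains 1, leaving (1,1) = 2.
Column 2 now contains 2, which forces (1,2) = 1.
The full grid is 2 1 4 3 / 4 3 2 1 / 3 2 1 4 / 1 4 3 2.

1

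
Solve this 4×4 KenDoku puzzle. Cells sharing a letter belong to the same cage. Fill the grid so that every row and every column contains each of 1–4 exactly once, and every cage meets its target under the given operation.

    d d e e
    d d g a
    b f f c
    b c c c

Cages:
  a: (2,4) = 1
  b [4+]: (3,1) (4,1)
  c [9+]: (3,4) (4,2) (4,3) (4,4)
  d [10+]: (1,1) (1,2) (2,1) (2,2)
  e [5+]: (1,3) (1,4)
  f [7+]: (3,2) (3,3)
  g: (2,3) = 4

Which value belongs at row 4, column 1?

3

Cage g is a single given cell, leaving (2,3) = 4.
A is a freebie, which forces (2,4) = 1.
Column 3 already has 4, which forces (3,3) = 3.
3 is placed in row 3, which forces (3,4) = 2.
3 is placed in row 3; hence (3,1) = 1.
3 is placed in row 3, which forces (3,2) = 4.
Cage b's pair has sum 4, leaving (4,1) = 3.
Cage c has sum 9, so (4,4) = 4.
Cage d has sum 10, which forces (1,1) = 4.
Cage d needs sum 10, which forces (1,2) = 1.
The two cells of cage e must have sum 5, which forces (1,3) = 2.
Column 4 now contains 4, which forces (1,4) = 3.
Column 1 already has 3, which forces (2,1) = 2.
Cage d needs sum 10; hence (2,2) = 3.
Column 2 already has 1; hence (4,2) = 2.
2 is placed in column 3, which forces (4,3) = 1.
Completed grid: 4 1 2 3 / 2 3 4 1 / 1 4 3 2 / 3 2 1 4.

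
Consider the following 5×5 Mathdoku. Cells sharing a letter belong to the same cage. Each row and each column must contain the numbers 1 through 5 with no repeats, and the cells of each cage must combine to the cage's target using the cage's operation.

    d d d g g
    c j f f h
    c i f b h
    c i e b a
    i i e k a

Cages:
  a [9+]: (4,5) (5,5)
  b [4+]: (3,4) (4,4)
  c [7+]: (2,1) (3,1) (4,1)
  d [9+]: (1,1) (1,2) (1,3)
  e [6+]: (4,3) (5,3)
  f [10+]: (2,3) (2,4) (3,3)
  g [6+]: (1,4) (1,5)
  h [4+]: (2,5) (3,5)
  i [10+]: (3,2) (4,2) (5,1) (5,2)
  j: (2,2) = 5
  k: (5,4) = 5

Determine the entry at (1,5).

2

J is a freebie; hence (2,2) = 5.
Cage k is given, so (5,4) = 5.
5 is placed in row 5, so (5,5) = 4.
Column 5 now contains 4, which forces (4,5) = 5.
The two cells of cage g must have sum 6, leaving (1,4) = 4.
Column 5 now contains 5, so (1,5) = 2.
Row 4 now contains 5; hence (4,3) = 4.
Cage e needs two cells with sum 6, which forces (5,3) = 2.
Cage f needs sum 10, so (2,3) = 3.
Cage f has sum 10, so (2,4) = 2.
3 is placed in row 2, which forces (2,5) = 1.
Cage i has sum 10, which forces (3,2) = 4.
Cage f has sum 10, so (3,3) = 5.
Column 5 now contains 1, leaving (3,5) = 3.
Cage i needs sum 10, leaving (4,2) = 2.
The 3 cells of cage d must have sum 9, so (1,1) = 5.
The 3 cells of cage d must have sum 9, so (1,2) = 3.
Column 3 already has 5, so (1,3) = 1.
Row 2 already has 1, leaving (2,1) = 4.
The 3 cells of cage c must have sum 7; hence (3,1) = 2.
Row 3 now contains 3, which forces (3,4) = 1.
Row 4 already has 2, which forces (4,1) = 1.
The two cells of cage b must have sum 4, leaving (4,4) = 3.
Column 1 already has 1, so (5,1) = 3.
Column 2 now contains 3, so (5,2) = 1.
The full grid is 5 3 1 4 2 / 4 5 3 2 1 / 2 4 5 1 3 / 1 2 4 3 5 / 3 1 2 5 4.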